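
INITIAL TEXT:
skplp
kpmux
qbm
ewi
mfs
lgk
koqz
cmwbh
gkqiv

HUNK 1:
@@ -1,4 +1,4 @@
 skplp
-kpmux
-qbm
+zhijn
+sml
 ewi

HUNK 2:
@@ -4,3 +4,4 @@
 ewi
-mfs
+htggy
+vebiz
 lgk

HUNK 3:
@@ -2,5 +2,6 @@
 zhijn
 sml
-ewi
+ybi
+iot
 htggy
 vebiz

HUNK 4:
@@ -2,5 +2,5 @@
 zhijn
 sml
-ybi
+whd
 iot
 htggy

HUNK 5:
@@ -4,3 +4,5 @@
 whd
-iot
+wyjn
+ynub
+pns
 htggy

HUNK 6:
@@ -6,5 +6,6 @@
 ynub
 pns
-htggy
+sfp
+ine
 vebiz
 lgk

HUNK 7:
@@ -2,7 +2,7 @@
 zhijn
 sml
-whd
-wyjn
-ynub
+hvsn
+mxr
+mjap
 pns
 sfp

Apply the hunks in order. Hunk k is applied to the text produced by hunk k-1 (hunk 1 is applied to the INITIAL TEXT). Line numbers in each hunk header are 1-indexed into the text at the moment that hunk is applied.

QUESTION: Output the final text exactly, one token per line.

Answer: skplp
zhijn
sml
hvsn
mxr
mjap
pns
sfp
ine
vebiz
lgk
koqz
cmwbh
gkqiv

Derivation:
Hunk 1: at line 1 remove [kpmux,qbm] add [zhijn,sml] -> 9 lines: skplp zhijn sml ewi mfs lgk koqz cmwbh gkqiv
Hunk 2: at line 4 remove [mfs] add [htggy,vebiz] -> 10 lines: skplp zhijn sml ewi htggy vebiz lgk koqz cmwbh gkqiv
Hunk 3: at line 2 remove [ewi] add [ybi,iot] -> 11 lines: skplp zhijn sml ybi iot htggy vebiz lgk koqz cmwbh gkqiv
Hunk 4: at line 2 remove [ybi] add [whd] -> 11 lines: skplp zhijn sml whd iot htggy vebiz lgk koqz cmwbh gkqiv
Hunk 5: at line 4 remove [iot] add [wyjn,ynub,pns] -> 13 lines: skplp zhijn sml whd wyjn ynub pns htggy vebiz lgk koqz cmwbh gkqiv
Hunk 6: at line 6 remove [htggy] add [sfp,ine] -> 14 lines: skplp zhijn sml whd wyjn ynub pns sfp ine vebiz lgk koqz cmwbh gkqiv
Hunk 7: at line 2 remove [whd,wyjn,ynub] add [hvsn,mxr,mjap] -> 14 lines: skplp zhijn sml hvsn mxr mjap pns sfp ine vebiz lgk koqz cmwbh gkqiv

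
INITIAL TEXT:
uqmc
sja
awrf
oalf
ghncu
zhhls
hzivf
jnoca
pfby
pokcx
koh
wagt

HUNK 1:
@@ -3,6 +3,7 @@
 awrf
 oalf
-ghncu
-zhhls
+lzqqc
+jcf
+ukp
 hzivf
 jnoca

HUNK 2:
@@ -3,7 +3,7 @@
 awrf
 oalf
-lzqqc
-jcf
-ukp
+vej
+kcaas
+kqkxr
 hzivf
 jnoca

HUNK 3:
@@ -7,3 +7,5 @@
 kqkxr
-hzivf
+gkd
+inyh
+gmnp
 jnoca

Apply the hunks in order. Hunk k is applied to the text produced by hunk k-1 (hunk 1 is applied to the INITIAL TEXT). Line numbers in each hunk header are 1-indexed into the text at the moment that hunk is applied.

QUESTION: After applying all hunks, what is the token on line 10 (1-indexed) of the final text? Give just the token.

Hunk 1: at line 3 remove [ghncu,zhhls] add [lzqqc,jcf,ukp] -> 13 lines: uqmc sja awrf oalf lzqqc jcf ukp hzivf jnoca pfby pokcx koh wagt
Hunk 2: at line 3 remove [lzqqc,jcf,ukp] add [vej,kcaas,kqkxr] -> 13 lines: uqmc sja awrf oalf vej kcaas kqkxr hzivf jnoca pfby pokcx koh wagt
Hunk 3: at line 7 remove [hzivf] add [gkd,inyh,gmnp] -> 15 lines: uqmc sja awrf oalf vej kcaas kqkxr gkd inyh gmnp jnoca pfby pokcx koh wagt
Final line 10: gmnp

Answer: gmnp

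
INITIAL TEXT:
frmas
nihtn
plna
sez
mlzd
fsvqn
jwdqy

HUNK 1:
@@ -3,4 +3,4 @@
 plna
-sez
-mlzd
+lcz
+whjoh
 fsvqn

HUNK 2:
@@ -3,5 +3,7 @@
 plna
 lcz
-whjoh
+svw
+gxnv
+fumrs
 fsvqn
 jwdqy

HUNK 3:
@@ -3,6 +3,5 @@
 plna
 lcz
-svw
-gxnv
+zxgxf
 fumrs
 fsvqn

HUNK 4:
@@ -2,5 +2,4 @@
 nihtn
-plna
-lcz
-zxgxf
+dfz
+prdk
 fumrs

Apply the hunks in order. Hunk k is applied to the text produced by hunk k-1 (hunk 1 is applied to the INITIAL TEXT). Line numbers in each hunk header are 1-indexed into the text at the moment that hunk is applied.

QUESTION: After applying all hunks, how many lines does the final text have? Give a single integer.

Answer: 7

Derivation:
Hunk 1: at line 3 remove [sez,mlzd] add [lcz,whjoh] -> 7 lines: frmas nihtn plna lcz whjoh fsvqn jwdqy
Hunk 2: at line 3 remove [whjoh] add [svw,gxnv,fumrs] -> 9 lines: frmas nihtn plna lcz svw gxnv fumrs fsvqn jwdqy
Hunk 3: at line 3 remove [svw,gxnv] add [zxgxf] -> 8 lines: frmas nihtn plna lcz zxgxf fumrs fsvqn jwdqy
Hunk 4: at line 2 remove [plna,lcz,zxgxf] add [dfz,prdk] -> 7 lines: frmas nihtn dfz prdk fumrs fsvqn jwdqy
Final line count: 7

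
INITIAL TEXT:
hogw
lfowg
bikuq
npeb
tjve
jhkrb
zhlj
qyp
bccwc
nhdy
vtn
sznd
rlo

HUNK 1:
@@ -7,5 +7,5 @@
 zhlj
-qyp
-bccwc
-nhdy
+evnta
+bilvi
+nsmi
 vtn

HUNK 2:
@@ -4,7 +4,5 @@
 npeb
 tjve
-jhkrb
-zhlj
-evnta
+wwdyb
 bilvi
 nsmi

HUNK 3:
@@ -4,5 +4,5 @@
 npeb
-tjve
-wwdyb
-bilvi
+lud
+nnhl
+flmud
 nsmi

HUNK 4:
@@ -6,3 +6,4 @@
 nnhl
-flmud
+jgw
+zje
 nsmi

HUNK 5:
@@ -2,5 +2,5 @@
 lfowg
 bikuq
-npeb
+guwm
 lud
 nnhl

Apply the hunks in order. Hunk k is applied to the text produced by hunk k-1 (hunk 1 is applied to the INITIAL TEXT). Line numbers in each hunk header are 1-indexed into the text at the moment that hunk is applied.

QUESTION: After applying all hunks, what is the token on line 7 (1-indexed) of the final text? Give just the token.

Hunk 1: at line 7 remove [qyp,bccwc,nhdy] add [evnta,bilvi,nsmi] -> 13 lines: hogw lfowg bikuq npeb tjve jhkrb zhlj evnta bilvi nsmi vtn sznd rlo
Hunk 2: at line 4 remove [jhkrb,zhlj,evnta] add [wwdyb] -> 11 lines: hogw lfowg bikuq npeb tjve wwdyb bilvi nsmi vtn sznd rlo
Hunk 3: at line 4 remove [tjve,wwdyb,bilvi] add [lud,nnhl,flmud] -> 11 lines: hogw lfowg bikuq npeb lud nnhl flmud nsmi vtn sznd rlo
Hunk 4: at line 6 remove [flmud] add [jgw,zje] -> 12 lines: hogw lfowg bikuq npeb lud nnhl jgw zje nsmi vtn sznd rlo
Hunk 5: at line 2 remove [npeb] add [guwm] -> 12 lines: hogw lfowg bikuq guwm lud nnhl jgw zje nsmi vtn sznd rlo
Final line 7: jgw

Answer: jgw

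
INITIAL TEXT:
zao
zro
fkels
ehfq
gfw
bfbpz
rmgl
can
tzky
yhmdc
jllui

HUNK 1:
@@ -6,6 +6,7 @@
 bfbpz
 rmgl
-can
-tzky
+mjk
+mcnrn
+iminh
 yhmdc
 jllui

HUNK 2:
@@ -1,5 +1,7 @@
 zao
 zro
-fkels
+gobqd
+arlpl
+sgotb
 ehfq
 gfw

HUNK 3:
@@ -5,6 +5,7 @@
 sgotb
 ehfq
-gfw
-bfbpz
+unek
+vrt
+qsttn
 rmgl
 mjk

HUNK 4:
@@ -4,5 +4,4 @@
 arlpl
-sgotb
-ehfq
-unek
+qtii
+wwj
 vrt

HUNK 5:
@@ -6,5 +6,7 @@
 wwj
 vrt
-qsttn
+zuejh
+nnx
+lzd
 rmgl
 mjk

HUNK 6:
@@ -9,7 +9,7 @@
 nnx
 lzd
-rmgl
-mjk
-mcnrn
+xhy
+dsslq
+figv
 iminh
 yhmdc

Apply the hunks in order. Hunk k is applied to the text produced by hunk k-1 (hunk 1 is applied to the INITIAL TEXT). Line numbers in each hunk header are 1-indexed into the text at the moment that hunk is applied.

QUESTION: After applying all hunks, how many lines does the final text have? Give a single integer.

Answer: 16

Derivation:
Hunk 1: at line 6 remove [can,tzky] add [mjk,mcnrn,iminh] -> 12 lines: zao zro fkels ehfq gfw bfbpz rmgl mjk mcnrn iminh yhmdc jllui
Hunk 2: at line 1 remove [fkels] add [gobqd,arlpl,sgotb] -> 14 lines: zao zro gobqd arlpl sgotb ehfq gfw bfbpz rmgl mjk mcnrn iminh yhmdc jllui
Hunk 3: at line 5 remove [gfw,bfbpz] add [unek,vrt,qsttn] -> 15 lines: zao zro gobqd arlpl sgotb ehfq unek vrt qsttn rmgl mjk mcnrn iminh yhmdc jllui
Hunk 4: at line 4 remove [sgotb,ehfq,unek] add [qtii,wwj] -> 14 lines: zao zro gobqd arlpl qtii wwj vrt qsttn rmgl mjk mcnrn iminh yhmdc jllui
Hunk 5: at line 6 remove [qsttn] add [zuejh,nnx,lzd] -> 16 lines: zao zro gobqd arlpl qtii wwj vrt zuejh nnx lzd rmgl mjk mcnrn iminh yhmdc jllui
Hunk 6: at line 9 remove [rmgl,mjk,mcnrn] add [xhy,dsslq,figv] -> 16 lines: zao zro gobqd arlpl qtii wwj vrt zuejh nnx lzd xhy dsslq figv iminh yhmdc jllui
Final line count: 16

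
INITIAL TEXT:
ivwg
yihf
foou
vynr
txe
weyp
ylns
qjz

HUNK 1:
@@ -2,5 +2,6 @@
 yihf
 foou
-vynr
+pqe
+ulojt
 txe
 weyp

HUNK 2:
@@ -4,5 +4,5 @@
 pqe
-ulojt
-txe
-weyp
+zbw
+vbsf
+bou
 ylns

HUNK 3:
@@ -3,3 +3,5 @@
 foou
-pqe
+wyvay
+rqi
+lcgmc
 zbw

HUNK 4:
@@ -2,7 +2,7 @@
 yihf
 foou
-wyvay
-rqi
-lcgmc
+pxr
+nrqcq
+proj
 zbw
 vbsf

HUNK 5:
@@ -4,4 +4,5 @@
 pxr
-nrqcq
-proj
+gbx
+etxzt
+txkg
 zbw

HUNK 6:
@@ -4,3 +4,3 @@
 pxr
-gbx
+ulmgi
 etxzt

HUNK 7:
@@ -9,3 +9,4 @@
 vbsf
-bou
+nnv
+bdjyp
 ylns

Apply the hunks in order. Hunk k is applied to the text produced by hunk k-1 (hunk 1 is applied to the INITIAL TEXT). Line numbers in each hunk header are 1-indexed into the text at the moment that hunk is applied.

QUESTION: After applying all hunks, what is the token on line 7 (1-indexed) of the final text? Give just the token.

Answer: txkg

Derivation:
Hunk 1: at line 2 remove [vynr] add [pqe,ulojt] -> 9 lines: ivwg yihf foou pqe ulojt txe weyp ylns qjz
Hunk 2: at line 4 remove [ulojt,txe,weyp] add [zbw,vbsf,bou] -> 9 lines: ivwg yihf foou pqe zbw vbsf bou ylns qjz
Hunk 3: at line 3 remove [pqe] add [wyvay,rqi,lcgmc] -> 11 lines: ivwg yihf foou wyvay rqi lcgmc zbw vbsf bou ylns qjz
Hunk 4: at line 2 remove [wyvay,rqi,lcgmc] add [pxr,nrqcq,proj] -> 11 lines: ivwg yihf foou pxr nrqcq proj zbw vbsf bou ylns qjz
Hunk 5: at line 4 remove [nrqcq,proj] add [gbx,etxzt,txkg] -> 12 lines: ivwg yihf foou pxr gbx etxzt txkg zbw vbsf bou ylns qjz
Hunk 6: at line 4 remove [gbx] add [ulmgi] -> 12 lines: ivwg yihf foou pxr ulmgi etxzt txkg zbw vbsf bou ylns qjz
Hunk 7: at line 9 remove [bou] add [nnv,bdjyp] -> 13 lines: ivwg yihf foou pxr ulmgi etxzt txkg zbw vbsf nnv bdjyp ylns qjz
Final line 7: txkg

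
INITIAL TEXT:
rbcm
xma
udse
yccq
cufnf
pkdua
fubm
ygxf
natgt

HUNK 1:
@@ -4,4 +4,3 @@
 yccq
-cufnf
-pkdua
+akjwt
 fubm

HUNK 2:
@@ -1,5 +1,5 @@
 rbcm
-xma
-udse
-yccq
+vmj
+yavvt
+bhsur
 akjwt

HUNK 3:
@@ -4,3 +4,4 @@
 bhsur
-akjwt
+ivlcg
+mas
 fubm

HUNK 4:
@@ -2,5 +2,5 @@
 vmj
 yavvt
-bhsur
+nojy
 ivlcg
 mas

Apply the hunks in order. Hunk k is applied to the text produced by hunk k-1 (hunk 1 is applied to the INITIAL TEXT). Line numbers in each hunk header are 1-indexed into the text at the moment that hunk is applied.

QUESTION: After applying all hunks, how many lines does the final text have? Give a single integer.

Hunk 1: at line 4 remove [cufnf,pkdua] add [akjwt] -> 8 lines: rbcm xma udse yccq akjwt fubm ygxf natgt
Hunk 2: at line 1 remove [xma,udse,yccq] add [vmj,yavvt,bhsur] -> 8 lines: rbcm vmj yavvt bhsur akjwt fubm ygxf natgt
Hunk 3: at line 4 remove [akjwt] add [ivlcg,mas] -> 9 lines: rbcm vmj yavvt bhsur ivlcg mas fubm ygxf natgt
Hunk 4: at line 2 remove [bhsur] add [nojy] -> 9 lines: rbcm vmj yavvt nojy ivlcg mas fubm ygxf natgt
Final line count: 9

Answer: 9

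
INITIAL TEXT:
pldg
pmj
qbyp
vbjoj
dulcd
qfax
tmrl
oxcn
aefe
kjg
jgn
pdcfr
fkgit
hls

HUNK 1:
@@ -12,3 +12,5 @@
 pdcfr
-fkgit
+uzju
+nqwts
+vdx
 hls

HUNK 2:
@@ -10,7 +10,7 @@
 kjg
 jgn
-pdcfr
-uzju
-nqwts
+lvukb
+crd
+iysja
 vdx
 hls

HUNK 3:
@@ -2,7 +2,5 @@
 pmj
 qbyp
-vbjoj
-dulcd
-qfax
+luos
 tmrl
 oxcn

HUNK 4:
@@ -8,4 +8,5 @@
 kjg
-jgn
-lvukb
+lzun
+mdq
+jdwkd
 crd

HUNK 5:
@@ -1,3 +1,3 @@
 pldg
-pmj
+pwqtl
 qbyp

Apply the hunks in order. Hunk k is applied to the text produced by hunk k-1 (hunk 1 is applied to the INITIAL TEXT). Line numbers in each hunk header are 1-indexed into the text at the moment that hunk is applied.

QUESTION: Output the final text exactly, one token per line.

Answer: pldg
pwqtl
qbyp
luos
tmrl
oxcn
aefe
kjg
lzun
mdq
jdwkd
crd
iysja
vdx
hls

Derivation:
Hunk 1: at line 12 remove [fkgit] add [uzju,nqwts,vdx] -> 16 lines: pldg pmj qbyp vbjoj dulcd qfax tmrl oxcn aefe kjg jgn pdcfr uzju nqwts vdx hls
Hunk 2: at line 10 remove [pdcfr,uzju,nqwts] add [lvukb,crd,iysja] -> 16 lines: pldg pmj qbyp vbjoj dulcd qfax tmrl oxcn aefe kjg jgn lvukb crd iysja vdx hls
Hunk 3: at line 2 remove [vbjoj,dulcd,qfax] add [luos] -> 14 lines: pldg pmj qbyp luos tmrl oxcn aefe kjg jgn lvukb crd iysja vdx hls
Hunk 4: at line 8 remove [jgn,lvukb] add [lzun,mdq,jdwkd] -> 15 lines: pldg pmj qbyp luos tmrl oxcn aefe kjg lzun mdq jdwkd crd iysja vdx hls
Hunk 5: at line 1 remove [pmj] add [pwqtl] -> 15 lines: pldg pwqtl qbyp luos tmrl oxcn aefe kjg lzun mdq jdwkd crd iysja vdx hls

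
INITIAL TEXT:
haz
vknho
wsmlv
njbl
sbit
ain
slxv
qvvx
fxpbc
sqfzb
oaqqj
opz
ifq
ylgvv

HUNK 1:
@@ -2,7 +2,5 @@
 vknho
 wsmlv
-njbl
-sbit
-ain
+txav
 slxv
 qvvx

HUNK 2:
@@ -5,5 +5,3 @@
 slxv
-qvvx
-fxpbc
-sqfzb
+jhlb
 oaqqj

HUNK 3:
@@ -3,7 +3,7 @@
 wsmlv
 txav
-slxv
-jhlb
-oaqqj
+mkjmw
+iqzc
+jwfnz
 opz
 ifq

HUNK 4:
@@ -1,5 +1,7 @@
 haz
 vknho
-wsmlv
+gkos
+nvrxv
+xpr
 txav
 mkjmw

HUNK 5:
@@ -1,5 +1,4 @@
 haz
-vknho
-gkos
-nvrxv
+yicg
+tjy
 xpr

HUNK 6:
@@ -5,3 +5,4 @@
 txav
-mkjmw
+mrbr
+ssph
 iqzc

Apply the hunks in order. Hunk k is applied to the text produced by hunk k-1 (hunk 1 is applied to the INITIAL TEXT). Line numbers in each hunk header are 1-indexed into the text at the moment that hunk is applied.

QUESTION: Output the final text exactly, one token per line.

Answer: haz
yicg
tjy
xpr
txav
mrbr
ssph
iqzc
jwfnz
opz
ifq
ylgvv

Derivation:
Hunk 1: at line 2 remove [njbl,sbit,ain] add [txav] -> 12 lines: haz vknho wsmlv txav slxv qvvx fxpbc sqfzb oaqqj opz ifq ylgvv
Hunk 2: at line 5 remove [qvvx,fxpbc,sqfzb] add [jhlb] -> 10 lines: haz vknho wsmlv txav slxv jhlb oaqqj opz ifq ylgvv
Hunk 3: at line 3 remove [slxv,jhlb,oaqqj] add [mkjmw,iqzc,jwfnz] -> 10 lines: haz vknho wsmlv txav mkjmw iqzc jwfnz opz ifq ylgvv
Hunk 4: at line 1 remove [wsmlv] add [gkos,nvrxv,xpr] -> 12 lines: haz vknho gkos nvrxv xpr txav mkjmw iqzc jwfnz opz ifq ylgvv
Hunk 5: at line 1 remove [vknho,gkos,nvrxv] add [yicg,tjy] -> 11 lines: haz yicg tjy xpr txav mkjmw iqzc jwfnz opz ifq ylgvv
Hunk 6: at line 5 remove [mkjmw] add [mrbr,ssph] -> 12 lines: haz yicg tjy xpr txav mrbr ssph iqzc jwfnz opz ifq ylgvv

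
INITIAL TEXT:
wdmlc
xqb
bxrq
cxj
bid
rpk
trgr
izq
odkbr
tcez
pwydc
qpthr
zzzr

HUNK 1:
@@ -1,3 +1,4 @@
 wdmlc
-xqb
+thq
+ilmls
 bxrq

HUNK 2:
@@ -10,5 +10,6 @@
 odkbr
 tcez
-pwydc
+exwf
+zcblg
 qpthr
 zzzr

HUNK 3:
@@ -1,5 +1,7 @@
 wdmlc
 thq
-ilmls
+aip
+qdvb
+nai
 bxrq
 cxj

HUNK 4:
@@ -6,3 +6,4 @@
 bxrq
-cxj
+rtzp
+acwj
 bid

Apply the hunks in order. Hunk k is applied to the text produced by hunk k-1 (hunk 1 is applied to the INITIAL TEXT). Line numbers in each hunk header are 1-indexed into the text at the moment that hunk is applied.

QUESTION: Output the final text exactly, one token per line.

Hunk 1: at line 1 remove [xqb] add [thq,ilmls] -> 14 lines: wdmlc thq ilmls bxrq cxj bid rpk trgr izq odkbr tcez pwydc qpthr zzzr
Hunk 2: at line 10 remove [pwydc] add [exwf,zcblg] -> 15 lines: wdmlc thq ilmls bxrq cxj bid rpk trgr izq odkbr tcez exwf zcblg qpthr zzzr
Hunk 3: at line 1 remove [ilmls] add [aip,qdvb,nai] -> 17 lines: wdmlc thq aip qdvb nai bxrq cxj bid rpk trgr izq odkbr tcez exwf zcblg qpthr zzzr
Hunk 4: at line 6 remove [cxj] add [rtzp,acwj] -> 18 lines: wdmlc thq aip qdvb nai bxrq rtzp acwj bid rpk trgr izq odkbr tcez exwf zcblg qpthr zzzr

Answer: wdmlc
thq
aip
qdvb
nai
bxrq
rtzp
acwj
bid
rpk
trgr
izq
odkbr
tcez
exwf
zcblg
qpthr
zzzr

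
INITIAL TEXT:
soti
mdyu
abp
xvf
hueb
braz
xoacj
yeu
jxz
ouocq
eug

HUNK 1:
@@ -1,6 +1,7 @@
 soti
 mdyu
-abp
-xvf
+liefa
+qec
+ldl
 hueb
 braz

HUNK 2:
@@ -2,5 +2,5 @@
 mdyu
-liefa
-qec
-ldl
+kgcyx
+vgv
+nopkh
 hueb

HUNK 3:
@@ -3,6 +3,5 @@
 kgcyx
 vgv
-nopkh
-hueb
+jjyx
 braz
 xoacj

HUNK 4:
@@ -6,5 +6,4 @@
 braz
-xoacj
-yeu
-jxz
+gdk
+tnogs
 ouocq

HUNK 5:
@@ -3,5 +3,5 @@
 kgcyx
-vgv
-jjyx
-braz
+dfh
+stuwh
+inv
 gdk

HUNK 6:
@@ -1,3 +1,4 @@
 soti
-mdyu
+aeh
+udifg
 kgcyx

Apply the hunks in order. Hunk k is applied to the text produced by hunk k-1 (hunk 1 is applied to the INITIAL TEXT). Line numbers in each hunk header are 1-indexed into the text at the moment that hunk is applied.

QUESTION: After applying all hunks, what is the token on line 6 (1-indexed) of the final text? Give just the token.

Answer: stuwh

Derivation:
Hunk 1: at line 1 remove [abp,xvf] add [liefa,qec,ldl] -> 12 lines: soti mdyu liefa qec ldl hueb braz xoacj yeu jxz ouocq eug
Hunk 2: at line 2 remove [liefa,qec,ldl] add [kgcyx,vgv,nopkh] -> 12 lines: soti mdyu kgcyx vgv nopkh hueb braz xoacj yeu jxz ouocq eug
Hunk 3: at line 3 remove [nopkh,hueb] add [jjyx] -> 11 lines: soti mdyu kgcyx vgv jjyx braz xoacj yeu jxz ouocq eug
Hunk 4: at line 6 remove [xoacj,yeu,jxz] add [gdk,tnogs] -> 10 lines: soti mdyu kgcyx vgv jjyx braz gdk tnogs ouocq eug
Hunk 5: at line 3 remove [vgv,jjyx,braz] add [dfh,stuwh,inv] -> 10 lines: soti mdyu kgcyx dfh stuwh inv gdk tnogs ouocq eug
Hunk 6: at line 1 remove [mdyu] add [aeh,udifg] -> 11 lines: soti aeh udifg kgcyx dfh stuwh inv gdk tnogs ouocq eug
Final line 6: stuwh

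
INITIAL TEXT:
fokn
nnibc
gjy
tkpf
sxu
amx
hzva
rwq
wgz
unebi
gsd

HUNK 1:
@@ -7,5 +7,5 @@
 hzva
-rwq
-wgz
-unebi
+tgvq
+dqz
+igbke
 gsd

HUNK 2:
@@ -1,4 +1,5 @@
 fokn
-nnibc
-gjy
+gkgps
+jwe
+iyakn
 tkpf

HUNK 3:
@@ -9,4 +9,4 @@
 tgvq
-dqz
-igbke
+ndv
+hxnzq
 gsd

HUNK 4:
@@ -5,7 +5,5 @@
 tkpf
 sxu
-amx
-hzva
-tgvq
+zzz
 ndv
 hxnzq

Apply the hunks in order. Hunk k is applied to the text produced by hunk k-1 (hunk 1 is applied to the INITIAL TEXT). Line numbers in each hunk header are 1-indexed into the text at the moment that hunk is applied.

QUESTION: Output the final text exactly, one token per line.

Answer: fokn
gkgps
jwe
iyakn
tkpf
sxu
zzz
ndv
hxnzq
gsd

Derivation:
Hunk 1: at line 7 remove [rwq,wgz,unebi] add [tgvq,dqz,igbke] -> 11 lines: fokn nnibc gjy tkpf sxu amx hzva tgvq dqz igbke gsd
Hunk 2: at line 1 remove [nnibc,gjy] add [gkgps,jwe,iyakn] -> 12 lines: fokn gkgps jwe iyakn tkpf sxu amx hzva tgvq dqz igbke gsd
Hunk 3: at line 9 remove [dqz,igbke] add [ndv,hxnzq] -> 12 lines: fokn gkgps jwe iyakn tkpf sxu amx hzva tgvq ndv hxnzq gsd
Hunk 4: at line 5 remove [amx,hzva,tgvq] add [zzz] -> 10 lines: fokn gkgps jwe iyakn tkpf sxu zzz ndv hxnzq gsd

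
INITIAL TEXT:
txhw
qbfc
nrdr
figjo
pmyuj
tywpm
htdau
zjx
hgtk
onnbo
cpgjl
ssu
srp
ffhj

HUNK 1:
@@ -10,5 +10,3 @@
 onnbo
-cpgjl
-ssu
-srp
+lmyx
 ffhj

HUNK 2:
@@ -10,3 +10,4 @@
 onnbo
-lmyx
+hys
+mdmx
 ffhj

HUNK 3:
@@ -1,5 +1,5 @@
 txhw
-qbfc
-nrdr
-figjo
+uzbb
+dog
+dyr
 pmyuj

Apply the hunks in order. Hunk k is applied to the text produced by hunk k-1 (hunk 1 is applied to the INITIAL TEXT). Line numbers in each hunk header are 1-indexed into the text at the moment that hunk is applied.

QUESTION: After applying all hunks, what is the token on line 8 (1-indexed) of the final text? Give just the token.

Answer: zjx

Derivation:
Hunk 1: at line 10 remove [cpgjl,ssu,srp] add [lmyx] -> 12 lines: txhw qbfc nrdr figjo pmyuj tywpm htdau zjx hgtk onnbo lmyx ffhj
Hunk 2: at line 10 remove [lmyx] add [hys,mdmx] -> 13 lines: txhw qbfc nrdr figjo pmyuj tywpm htdau zjx hgtk onnbo hys mdmx ffhj
Hunk 3: at line 1 remove [qbfc,nrdr,figjo] add [uzbb,dog,dyr] -> 13 lines: txhw uzbb dog dyr pmyuj tywpm htdau zjx hgtk onnbo hys mdmx ffhj
Final line 8: zjx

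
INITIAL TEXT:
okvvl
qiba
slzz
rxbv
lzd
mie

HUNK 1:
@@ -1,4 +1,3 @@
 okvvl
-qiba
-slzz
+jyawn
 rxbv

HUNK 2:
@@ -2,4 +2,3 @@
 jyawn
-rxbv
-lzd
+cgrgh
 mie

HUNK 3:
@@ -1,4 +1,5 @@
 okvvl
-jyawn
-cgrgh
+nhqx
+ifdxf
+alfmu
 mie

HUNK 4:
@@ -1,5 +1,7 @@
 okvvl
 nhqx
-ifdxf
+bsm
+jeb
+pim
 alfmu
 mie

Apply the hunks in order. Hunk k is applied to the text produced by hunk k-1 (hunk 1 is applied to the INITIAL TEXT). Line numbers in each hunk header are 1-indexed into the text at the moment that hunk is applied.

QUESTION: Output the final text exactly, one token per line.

Answer: okvvl
nhqx
bsm
jeb
pim
alfmu
mie

Derivation:
Hunk 1: at line 1 remove [qiba,slzz] add [jyawn] -> 5 lines: okvvl jyawn rxbv lzd mie
Hunk 2: at line 2 remove [rxbv,lzd] add [cgrgh] -> 4 lines: okvvl jyawn cgrgh mie
Hunk 3: at line 1 remove [jyawn,cgrgh] add [nhqx,ifdxf,alfmu] -> 5 lines: okvvl nhqx ifdxf alfmu mie
Hunk 4: at line 1 remove [ifdxf] add [bsm,jeb,pim] -> 7 lines: okvvl nhqx bsm jeb pim alfmu mie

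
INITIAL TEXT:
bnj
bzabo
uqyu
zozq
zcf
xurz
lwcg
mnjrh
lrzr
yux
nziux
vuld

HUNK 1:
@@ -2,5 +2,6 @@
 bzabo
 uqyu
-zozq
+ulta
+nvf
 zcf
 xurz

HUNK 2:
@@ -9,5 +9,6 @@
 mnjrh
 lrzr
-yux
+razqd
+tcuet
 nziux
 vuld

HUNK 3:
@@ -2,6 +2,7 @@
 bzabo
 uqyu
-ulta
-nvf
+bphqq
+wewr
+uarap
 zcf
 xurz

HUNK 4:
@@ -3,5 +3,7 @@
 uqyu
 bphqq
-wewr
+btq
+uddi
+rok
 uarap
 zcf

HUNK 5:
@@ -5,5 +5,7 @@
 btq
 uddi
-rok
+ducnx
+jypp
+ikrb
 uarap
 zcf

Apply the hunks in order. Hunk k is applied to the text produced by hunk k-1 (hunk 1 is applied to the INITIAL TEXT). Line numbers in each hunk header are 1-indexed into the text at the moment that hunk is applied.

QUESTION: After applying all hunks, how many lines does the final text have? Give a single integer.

Answer: 19

Derivation:
Hunk 1: at line 2 remove [zozq] add [ulta,nvf] -> 13 lines: bnj bzabo uqyu ulta nvf zcf xurz lwcg mnjrh lrzr yux nziux vuld
Hunk 2: at line 9 remove [yux] add [razqd,tcuet] -> 14 lines: bnj bzabo uqyu ulta nvf zcf xurz lwcg mnjrh lrzr razqd tcuet nziux vuld
Hunk 3: at line 2 remove [ulta,nvf] add [bphqq,wewr,uarap] -> 15 lines: bnj bzabo uqyu bphqq wewr uarap zcf xurz lwcg mnjrh lrzr razqd tcuet nziux vuld
Hunk 4: at line 3 remove [wewr] add [btq,uddi,rok] -> 17 lines: bnj bzabo uqyu bphqq btq uddi rok uarap zcf xurz lwcg mnjrh lrzr razqd tcuet nziux vuld
Hunk 5: at line 5 remove [rok] add [ducnx,jypp,ikrb] -> 19 lines: bnj bzabo uqyu bphqq btq uddi ducnx jypp ikrb uarap zcf xurz lwcg mnjrh lrzr razqd tcuet nziux vuld
Final line count: 19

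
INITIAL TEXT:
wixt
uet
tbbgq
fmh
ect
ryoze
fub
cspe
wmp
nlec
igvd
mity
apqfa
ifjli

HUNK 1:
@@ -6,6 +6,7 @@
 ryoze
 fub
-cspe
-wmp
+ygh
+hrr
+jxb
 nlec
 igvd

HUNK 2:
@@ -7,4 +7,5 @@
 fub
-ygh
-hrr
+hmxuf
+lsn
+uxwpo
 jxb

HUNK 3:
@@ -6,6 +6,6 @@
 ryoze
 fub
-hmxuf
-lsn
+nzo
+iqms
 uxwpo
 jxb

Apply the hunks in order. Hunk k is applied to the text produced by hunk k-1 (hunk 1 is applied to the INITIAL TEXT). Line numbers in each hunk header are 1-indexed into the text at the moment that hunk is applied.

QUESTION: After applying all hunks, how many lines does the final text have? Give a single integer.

Answer: 16

Derivation:
Hunk 1: at line 6 remove [cspe,wmp] add [ygh,hrr,jxb] -> 15 lines: wixt uet tbbgq fmh ect ryoze fub ygh hrr jxb nlec igvd mity apqfa ifjli
Hunk 2: at line 7 remove [ygh,hrr] add [hmxuf,lsn,uxwpo] -> 16 lines: wixt uet tbbgq fmh ect ryoze fub hmxuf lsn uxwpo jxb nlec igvd mity apqfa ifjli
Hunk 3: at line 6 remove [hmxuf,lsn] add [nzo,iqms] -> 16 lines: wixt uet tbbgq fmh ect ryoze fub nzo iqms uxwpo jxb nlec igvd mity apqfa ifjli
Final line count: 16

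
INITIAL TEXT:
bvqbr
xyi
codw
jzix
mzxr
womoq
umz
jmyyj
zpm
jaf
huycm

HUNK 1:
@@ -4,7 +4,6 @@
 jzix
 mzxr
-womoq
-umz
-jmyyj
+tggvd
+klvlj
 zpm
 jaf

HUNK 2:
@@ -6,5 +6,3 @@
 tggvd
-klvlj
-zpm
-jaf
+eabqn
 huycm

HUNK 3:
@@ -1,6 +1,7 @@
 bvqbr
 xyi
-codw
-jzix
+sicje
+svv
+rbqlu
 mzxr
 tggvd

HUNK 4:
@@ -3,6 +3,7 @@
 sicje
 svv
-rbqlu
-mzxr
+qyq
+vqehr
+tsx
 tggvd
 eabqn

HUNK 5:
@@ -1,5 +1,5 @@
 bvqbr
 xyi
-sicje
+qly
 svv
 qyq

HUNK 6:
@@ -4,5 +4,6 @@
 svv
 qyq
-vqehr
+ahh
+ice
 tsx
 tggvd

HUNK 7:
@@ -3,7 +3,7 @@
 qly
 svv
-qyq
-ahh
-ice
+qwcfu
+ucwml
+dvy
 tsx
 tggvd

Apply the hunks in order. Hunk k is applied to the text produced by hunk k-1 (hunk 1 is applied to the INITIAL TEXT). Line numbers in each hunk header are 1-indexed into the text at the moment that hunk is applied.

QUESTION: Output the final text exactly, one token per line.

Hunk 1: at line 4 remove [womoq,umz,jmyyj] add [tggvd,klvlj] -> 10 lines: bvqbr xyi codw jzix mzxr tggvd klvlj zpm jaf huycm
Hunk 2: at line 6 remove [klvlj,zpm,jaf] add [eabqn] -> 8 lines: bvqbr xyi codw jzix mzxr tggvd eabqn huycm
Hunk 3: at line 1 remove [codw,jzix] add [sicje,svv,rbqlu] -> 9 lines: bvqbr xyi sicje svv rbqlu mzxr tggvd eabqn huycm
Hunk 4: at line 3 remove [rbqlu,mzxr] add [qyq,vqehr,tsx] -> 10 lines: bvqbr xyi sicje svv qyq vqehr tsx tggvd eabqn huycm
Hunk 5: at line 1 remove [sicje] add [qly] -> 10 lines: bvqbr xyi qly svv qyq vqehr tsx tggvd eabqn huycm
Hunk 6: at line 4 remove [vqehr] add [ahh,ice] -> 11 lines: bvqbr xyi qly svv qyq ahh ice tsx tggvd eabqn huycm
Hunk 7: at line 3 remove [qyq,ahh,ice] add [qwcfu,ucwml,dvy] -> 11 lines: bvqbr xyi qly svv qwcfu ucwml dvy tsx tggvd eabqn huycm

Answer: bvqbr
xyi
qly
svv
qwcfu
ucwml
dvy
tsx
tggvd
eabqn
huycm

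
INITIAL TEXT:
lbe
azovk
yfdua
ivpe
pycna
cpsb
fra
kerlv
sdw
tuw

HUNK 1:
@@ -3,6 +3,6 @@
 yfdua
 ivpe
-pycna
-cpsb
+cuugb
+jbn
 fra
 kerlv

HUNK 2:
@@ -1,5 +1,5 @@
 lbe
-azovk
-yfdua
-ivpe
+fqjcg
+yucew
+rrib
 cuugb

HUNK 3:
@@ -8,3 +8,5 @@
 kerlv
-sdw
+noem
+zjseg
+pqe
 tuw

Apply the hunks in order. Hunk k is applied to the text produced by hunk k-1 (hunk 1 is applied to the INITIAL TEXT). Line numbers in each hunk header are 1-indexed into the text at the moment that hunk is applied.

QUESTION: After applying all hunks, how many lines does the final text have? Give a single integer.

Hunk 1: at line 3 remove [pycna,cpsb] add [cuugb,jbn] -> 10 lines: lbe azovk yfdua ivpe cuugb jbn fra kerlv sdw tuw
Hunk 2: at line 1 remove [azovk,yfdua,ivpe] add [fqjcg,yucew,rrib] -> 10 lines: lbe fqjcg yucew rrib cuugb jbn fra kerlv sdw tuw
Hunk 3: at line 8 remove [sdw] add [noem,zjseg,pqe] -> 12 lines: lbe fqjcg yucew rrib cuugb jbn fra kerlv noem zjseg pqe tuw
Final line count: 12

Answer: 12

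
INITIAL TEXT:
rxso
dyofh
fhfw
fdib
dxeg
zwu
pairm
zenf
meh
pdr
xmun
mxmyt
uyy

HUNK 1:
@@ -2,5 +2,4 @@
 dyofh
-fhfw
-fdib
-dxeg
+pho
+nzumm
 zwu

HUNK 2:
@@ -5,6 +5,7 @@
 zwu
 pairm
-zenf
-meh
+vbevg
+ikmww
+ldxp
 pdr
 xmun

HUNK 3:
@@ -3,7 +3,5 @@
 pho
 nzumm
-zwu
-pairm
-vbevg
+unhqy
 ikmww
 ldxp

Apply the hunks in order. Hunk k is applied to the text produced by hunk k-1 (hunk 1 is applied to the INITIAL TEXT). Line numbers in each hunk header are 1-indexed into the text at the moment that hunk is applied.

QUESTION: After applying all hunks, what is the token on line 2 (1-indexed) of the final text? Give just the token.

Hunk 1: at line 2 remove [fhfw,fdib,dxeg] add [pho,nzumm] -> 12 lines: rxso dyofh pho nzumm zwu pairm zenf meh pdr xmun mxmyt uyy
Hunk 2: at line 5 remove [zenf,meh] add [vbevg,ikmww,ldxp] -> 13 lines: rxso dyofh pho nzumm zwu pairm vbevg ikmww ldxp pdr xmun mxmyt uyy
Hunk 3: at line 3 remove [zwu,pairm,vbevg] add [unhqy] -> 11 lines: rxso dyofh pho nzumm unhqy ikmww ldxp pdr xmun mxmyt uyy
Final line 2: dyofh

Answer: dyofh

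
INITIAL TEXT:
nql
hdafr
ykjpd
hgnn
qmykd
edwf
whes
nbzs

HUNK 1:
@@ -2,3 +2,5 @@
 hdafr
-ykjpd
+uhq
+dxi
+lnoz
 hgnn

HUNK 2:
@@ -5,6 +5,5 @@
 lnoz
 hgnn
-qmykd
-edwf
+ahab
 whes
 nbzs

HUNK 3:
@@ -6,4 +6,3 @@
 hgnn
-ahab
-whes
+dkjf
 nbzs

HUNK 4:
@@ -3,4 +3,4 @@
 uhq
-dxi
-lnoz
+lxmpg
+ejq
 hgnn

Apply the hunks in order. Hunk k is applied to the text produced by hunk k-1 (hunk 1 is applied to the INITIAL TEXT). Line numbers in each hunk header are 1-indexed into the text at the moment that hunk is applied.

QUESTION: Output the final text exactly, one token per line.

Hunk 1: at line 2 remove [ykjpd] add [uhq,dxi,lnoz] -> 10 lines: nql hdafr uhq dxi lnoz hgnn qmykd edwf whes nbzs
Hunk 2: at line 5 remove [qmykd,edwf] add [ahab] -> 9 lines: nql hdafr uhq dxi lnoz hgnn ahab whes nbzs
Hunk 3: at line 6 remove [ahab,whes] add [dkjf] -> 8 lines: nql hdafr uhq dxi lnoz hgnn dkjf nbzs
Hunk 4: at line 3 remove [dxi,lnoz] add [lxmpg,ejq] -> 8 lines: nql hdafr uhq lxmpg ejq hgnn dkjf nbzs

Answer: nql
hdafr
uhq
lxmpg
ejq
hgnn
dkjf
nbzs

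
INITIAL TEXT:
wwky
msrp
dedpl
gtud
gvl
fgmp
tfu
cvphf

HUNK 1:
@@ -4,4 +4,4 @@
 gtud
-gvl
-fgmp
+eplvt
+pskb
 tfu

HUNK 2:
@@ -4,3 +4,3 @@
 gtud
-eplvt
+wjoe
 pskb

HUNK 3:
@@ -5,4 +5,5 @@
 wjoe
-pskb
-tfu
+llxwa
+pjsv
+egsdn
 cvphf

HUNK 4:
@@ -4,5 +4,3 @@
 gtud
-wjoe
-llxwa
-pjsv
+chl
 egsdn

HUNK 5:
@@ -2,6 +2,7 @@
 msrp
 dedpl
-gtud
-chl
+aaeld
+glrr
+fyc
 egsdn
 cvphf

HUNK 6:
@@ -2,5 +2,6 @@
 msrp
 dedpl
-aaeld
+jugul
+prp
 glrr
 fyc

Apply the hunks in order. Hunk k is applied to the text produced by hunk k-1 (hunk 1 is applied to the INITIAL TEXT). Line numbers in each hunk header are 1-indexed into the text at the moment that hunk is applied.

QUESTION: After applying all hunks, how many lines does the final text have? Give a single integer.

Answer: 9

Derivation:
Hunk 1: at line 4 remove [gvl,fgmp] add [eplvt,pskb] -> 8 lines: wwky msrp dedpl gtud eplvt pskb tfu cvphf
Hunk 2: at line 4 remove [eplvt] add [wjoe] -> 8 lines: wwky msrp dedpl gtud wjoe pskb tfu cvphf
Hunk 3: at line 5 remove [pskb,tfu] add [llxwa,pjsv,egsdn] -> 9 lines: wwky msrp dedpl gtud wjoe llxwa pjsv egsdn cvphf
Hunk 4: at line 4 remove [wjoe,llxwa,pjsv] add [chl] -> 7 lines: wwky msrp dedpl gtud chl egsdn cvphf
Hunk 5: at line 2 remove [gtud,chl] add [aaeld,glrr,fyc] -> 8 lines: wwky msrp dedpl aaeld glrr fyc egsdn cvphf
Hunk 6: at line 2 remove [aaeld] add [jugul,prp] -> 9 lines: wwky msrp dedpl jugul prp glrr fyc egsdn cvphf
Final line count: 9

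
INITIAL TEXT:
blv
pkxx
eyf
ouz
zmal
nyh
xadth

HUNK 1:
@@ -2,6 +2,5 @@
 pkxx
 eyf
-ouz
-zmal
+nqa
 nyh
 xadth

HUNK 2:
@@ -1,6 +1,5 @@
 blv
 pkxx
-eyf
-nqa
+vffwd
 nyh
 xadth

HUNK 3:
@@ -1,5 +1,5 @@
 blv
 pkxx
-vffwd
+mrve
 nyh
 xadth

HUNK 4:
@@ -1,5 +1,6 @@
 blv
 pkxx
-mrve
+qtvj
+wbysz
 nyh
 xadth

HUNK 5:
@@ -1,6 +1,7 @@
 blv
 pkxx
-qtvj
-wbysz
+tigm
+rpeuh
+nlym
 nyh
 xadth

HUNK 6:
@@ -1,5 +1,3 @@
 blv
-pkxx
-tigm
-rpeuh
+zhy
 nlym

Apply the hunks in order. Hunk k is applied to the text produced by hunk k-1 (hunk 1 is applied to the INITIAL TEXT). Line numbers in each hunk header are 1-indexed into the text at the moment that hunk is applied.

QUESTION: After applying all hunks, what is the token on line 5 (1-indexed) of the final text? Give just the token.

Hunk 1: at line 2 remove [ouz,zmal] add [nqa] -> 6 lines: blv pkxx eyf nqa nyh xadth
Hunk 2: at line 1 remove [eyf,nqa] add [vffwd] -> 5 lines: blv pkxx vffwd nyh xadth
Hunk 3: at line 1 remove [vffwd] add [mrve] -> 5 lines: blv pkxx mrve nyh xadth
Hunk 4: at line 1 remove [mrve] add [qtvj,wbysz] -> 6 lines: blv pkxx qtvj wbysz nyh xadth
Hunk 5: at line 1 remove [qtvj,wbysz] add [tigm,rpeuh,nlym] -> 7 lines: blv pkxx tigm rpeuh nlym nyh xadth
Hunk 6: at line 1 remove [pkxx,tigm,rpeuh] add [zhy] -> 5 lines: blv zhy nlym nyh xadth
Final line 5: xadth

Answer: xadth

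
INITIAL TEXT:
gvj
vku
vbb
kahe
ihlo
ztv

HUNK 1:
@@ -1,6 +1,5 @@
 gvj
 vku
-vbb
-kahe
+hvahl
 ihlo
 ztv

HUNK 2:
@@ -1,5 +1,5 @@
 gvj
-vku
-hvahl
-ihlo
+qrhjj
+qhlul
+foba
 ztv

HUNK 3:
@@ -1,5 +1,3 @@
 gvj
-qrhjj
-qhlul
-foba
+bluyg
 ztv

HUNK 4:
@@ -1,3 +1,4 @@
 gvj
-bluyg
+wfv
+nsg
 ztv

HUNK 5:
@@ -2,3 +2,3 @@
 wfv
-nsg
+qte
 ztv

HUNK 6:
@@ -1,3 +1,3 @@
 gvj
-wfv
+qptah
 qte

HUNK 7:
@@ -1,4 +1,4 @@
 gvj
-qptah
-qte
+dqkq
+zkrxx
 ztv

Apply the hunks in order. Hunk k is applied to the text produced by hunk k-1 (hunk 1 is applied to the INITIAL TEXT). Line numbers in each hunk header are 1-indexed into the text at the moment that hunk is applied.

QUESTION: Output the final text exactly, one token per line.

Answer: gvj
dqkq
zkrxx
ztv

Derivation:
Hunk 1: at line 1 remove [vbb,kahe] add [hvahl] -> 5 lines: gvj vku hvahl ihlo ztv
Hunk 2: at line 1 remove [vku,hvahl,ihlo] add [qrhjj,qhlul,foba] -> 5 lines: gvj qrhjj qhlul foba ztv
Hunk 3: at line 1 remove [qrhjj,qhlul,foba] add [bluyg] -> 3 lines: gvj bluyg ztv
Hunk 4: at line 1 remove [bluyg] add [wfv,nsg] -> 4 lines: gvj wfv nsg ztv
Hunk 5: at line 2 remove [nsg] add [qte] -> 4 lines: gvj wfv qte ztv
Hunk 6: at line 1 remove [wfv] add [qptah] -> 4 lines: gvj qptah qte ztv
Hunk 7: at line 1 remove [qptah,qte] add [dqkq,zkrxx] -> 4 lines: gvj dqkq zkrxx ztv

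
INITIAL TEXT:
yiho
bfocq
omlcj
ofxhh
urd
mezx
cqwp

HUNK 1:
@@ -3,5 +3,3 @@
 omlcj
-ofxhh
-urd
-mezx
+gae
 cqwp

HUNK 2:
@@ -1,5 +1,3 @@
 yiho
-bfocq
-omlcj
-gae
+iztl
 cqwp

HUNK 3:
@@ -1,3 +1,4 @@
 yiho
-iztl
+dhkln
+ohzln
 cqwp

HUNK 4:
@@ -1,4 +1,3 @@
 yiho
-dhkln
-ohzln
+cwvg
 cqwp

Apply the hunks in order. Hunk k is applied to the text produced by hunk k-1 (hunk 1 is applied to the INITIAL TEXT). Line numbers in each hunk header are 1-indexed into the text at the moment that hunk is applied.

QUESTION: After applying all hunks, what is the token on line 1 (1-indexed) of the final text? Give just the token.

Hunk 1: at line 3 remove [ofxhh,urd,mezx] add [gae] -> 5 lines: yiho bfocq omlcj gae cqwp
Hunk 2: at line 1 remove [bfocq,omlcj,gae] add [iztl] -> 3 lines: yiho iztl cqwp
Hunk 3: at line 1 remove [iztl] add [dhkln,ohzln] -> 4 lines: yiho dhkln ohzln cqwp
Hunk 4: at line 1 remove [dhkln,ohzln] add [cwvg] -> 3 lines: yiho cwvg cqwp
Final line 1: yiho

Answer: yiho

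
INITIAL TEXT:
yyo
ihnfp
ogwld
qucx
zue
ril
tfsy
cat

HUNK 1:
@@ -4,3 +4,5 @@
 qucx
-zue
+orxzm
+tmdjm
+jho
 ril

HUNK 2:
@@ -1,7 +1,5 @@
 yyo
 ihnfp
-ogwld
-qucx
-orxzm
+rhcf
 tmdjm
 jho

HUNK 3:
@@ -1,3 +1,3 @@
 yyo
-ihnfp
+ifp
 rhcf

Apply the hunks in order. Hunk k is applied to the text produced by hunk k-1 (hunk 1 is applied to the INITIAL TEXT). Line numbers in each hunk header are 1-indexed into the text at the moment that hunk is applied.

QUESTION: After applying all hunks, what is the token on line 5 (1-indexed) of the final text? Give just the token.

Hunk 1: at line 4 remove [zue] add [orxzm,tmdjm,jho] -> 10 lines: yyo ihnfp ogwld qucx orxzm tmdjm jho ril tfsy cat
Hunk 2: at line 1 remove [ogwld,qucx,orxzm] add [rhcf] -> 8 lines: yyo ihnfp rhcf tmdjm jho ril tfsy cat
Hunk 3: at line 1 remove [ihnfp] add [ifp] -> 8 lines: yyo ifp rhcf tmdjm jho ril tfsy cat
Final line 5: jho

Answer: jho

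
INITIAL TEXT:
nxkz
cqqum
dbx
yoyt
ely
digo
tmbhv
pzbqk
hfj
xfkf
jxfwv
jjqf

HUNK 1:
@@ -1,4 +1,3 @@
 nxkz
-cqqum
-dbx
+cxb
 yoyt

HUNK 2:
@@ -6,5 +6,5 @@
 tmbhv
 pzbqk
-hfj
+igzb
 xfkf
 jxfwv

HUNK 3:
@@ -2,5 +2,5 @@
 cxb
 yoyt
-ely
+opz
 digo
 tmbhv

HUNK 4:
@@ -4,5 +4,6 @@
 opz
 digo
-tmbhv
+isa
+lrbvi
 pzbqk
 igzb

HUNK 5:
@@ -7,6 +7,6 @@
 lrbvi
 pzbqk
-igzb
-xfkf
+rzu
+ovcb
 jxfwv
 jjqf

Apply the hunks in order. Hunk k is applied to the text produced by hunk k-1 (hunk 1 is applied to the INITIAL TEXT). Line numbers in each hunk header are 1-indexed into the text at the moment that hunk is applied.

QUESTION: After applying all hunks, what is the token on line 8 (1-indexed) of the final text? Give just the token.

Answer: pzbqk

Derivation:
Hunk 1: at line 1 remove [cqqum,dbx] add [cxb] -> 11 lines: nxkz cxb yoyt ely digo tmbhv pzbqk hfj xfkf jxfwv jjqf
Hunk 2: at line 6 remove [hfj] add [igzb] -> 11 lines: nxkz cxb yoyt ely digo tmbhv pzbqk igzb xfkf jxfwv jjqf
Hunk 3: at line 2 remove [ely] add [opz] -> 11 lines: nxkz cxb yoyt opz digo tmbhv pzbqk igzb xfkf jxfwv jjqf
Hunk 4: at line 4 remove [tmbhv] add [isa,lrbvi] -> 12 lines: nxkz cxb yoyt opz digo isa lrbvi pzbqk igzb xfkf jxfwv jjqf
Hunk 5: at line 7 remove [igzb,xfkf] add [rzu,ovcb] -> 12 lines: nxkz cxb yoyt opz digo isa lrbvi pzbqk rzu ovcb jxfwv jjqf
Final line 8: pzbqk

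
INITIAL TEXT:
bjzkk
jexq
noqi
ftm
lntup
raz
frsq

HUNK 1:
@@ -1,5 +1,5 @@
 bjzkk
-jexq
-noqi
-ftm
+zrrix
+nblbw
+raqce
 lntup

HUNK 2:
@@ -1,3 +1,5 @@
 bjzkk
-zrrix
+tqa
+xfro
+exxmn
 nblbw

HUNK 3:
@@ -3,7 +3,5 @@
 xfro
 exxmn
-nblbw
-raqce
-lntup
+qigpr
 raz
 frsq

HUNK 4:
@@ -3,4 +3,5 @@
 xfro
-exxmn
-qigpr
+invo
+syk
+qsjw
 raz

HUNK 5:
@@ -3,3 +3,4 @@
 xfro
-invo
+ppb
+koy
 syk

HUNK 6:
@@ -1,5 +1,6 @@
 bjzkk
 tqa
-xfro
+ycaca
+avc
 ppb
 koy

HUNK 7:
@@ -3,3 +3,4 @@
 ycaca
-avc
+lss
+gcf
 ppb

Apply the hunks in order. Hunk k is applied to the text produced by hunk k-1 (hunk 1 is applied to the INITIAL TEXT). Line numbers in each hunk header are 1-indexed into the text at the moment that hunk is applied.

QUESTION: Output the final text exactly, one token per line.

Hunk 1: at line 1 remove [jexq,noqi,ftm] add [zrrix,nblbw,raqce] -> 7 lines: bjzkk zrrix nblbw raqce lntup raz frsq
Hunk 2: at line 1 remove [zrrix] add [tqa,xfro,exxmn] -> 9 lines: bjzkk tqa xfro exxmn nblbw raqce lntup raz frsq
Hunk 3: at line 3 remove [nblbw,raqce,lntup] add [qigpr] -> 7 lines: bjzkk tqa xfro exxmn qigpr raz frsq
Hunk 4: at line 3 remove [exxmn,qigpr] add [invo,syk,qsjw] -> 8 lines: bjzkk tqa xfro invo syk qsjw raz frsq
Hunk 5: at line 3 remove [invo] add [ppb,koy] -> 9 lines: bjzkk tqa xfro ppb koy syk qsjw raz frsq
Hunk 6: at line 1 remove [xfro] add [ycaca,avc] -> 10 lines: bjzkk tqa ycaca avc ppb koy syk qsjw raz frsq
Hunk 7: at line 3 remove [avc] add [lss,gcf] -> 11 lines: bjzkk tqa ycaca lss gcf ppb koy syk qsjw raz frsq

Answer: bjzkk
tqa
ycaca
lss
gcf
ppb
koy
syk
qsjw
raz
frsq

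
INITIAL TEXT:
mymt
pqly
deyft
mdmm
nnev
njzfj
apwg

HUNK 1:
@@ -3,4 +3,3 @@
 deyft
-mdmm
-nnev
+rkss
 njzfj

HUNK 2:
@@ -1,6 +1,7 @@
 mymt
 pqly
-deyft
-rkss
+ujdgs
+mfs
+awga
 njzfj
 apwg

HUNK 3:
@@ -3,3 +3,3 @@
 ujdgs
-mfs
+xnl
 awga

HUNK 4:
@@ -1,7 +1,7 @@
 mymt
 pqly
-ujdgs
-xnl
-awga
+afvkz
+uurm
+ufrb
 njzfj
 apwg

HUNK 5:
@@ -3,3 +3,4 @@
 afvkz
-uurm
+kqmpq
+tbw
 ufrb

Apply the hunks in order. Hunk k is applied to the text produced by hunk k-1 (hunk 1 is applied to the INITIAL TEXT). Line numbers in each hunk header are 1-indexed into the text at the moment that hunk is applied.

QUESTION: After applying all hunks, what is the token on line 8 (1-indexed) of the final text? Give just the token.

Hunk 1: at line 3 remove [mdmm,nnev] add [rkss] -> 6 lines: mymt pqly deyft rkss njzfj apwg
Hunk 2: at line 1 remove [deyft,rkss] add [ujdgs,mfs,awga] -> 7 lines: mymt pqly ujdgs mfs awga njzfj apwg
Hunk 3: at line 3 remove [mfs] add [xnl] -> 7 lines: mymt pqly ujdgs xnl awga njzfj apwg
Hunk 4: at line 1 remove [ujdgs,xnl,awga] add [afvkz,uurm,ufrb] -> 7 lines: mymt pqly afvkz uurm ufrb njzfj apwg
Hunk 5: at line 3 remove [uurm] add [kqmpq,tbw] -> 8 lines: mymt pqly afvkz kqmpq tbw ufrb njzfj apwg
Final line 8: apwg

Answer: apwg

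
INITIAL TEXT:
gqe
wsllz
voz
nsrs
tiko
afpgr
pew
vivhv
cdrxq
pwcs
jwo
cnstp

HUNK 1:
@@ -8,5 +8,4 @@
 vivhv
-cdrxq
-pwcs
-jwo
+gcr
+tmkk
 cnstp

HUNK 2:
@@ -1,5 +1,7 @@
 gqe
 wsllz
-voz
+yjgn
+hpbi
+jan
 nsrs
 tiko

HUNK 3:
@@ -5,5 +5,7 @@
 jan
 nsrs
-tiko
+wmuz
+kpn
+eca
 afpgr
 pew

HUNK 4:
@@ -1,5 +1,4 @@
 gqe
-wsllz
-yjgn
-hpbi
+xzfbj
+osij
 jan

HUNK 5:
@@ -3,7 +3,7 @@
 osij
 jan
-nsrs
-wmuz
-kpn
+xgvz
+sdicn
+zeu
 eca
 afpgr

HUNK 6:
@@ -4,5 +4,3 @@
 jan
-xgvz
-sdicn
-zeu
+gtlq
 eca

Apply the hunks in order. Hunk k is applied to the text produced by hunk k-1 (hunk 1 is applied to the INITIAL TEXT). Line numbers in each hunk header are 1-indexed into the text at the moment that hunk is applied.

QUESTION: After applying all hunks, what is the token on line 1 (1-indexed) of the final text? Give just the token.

Hunk 1: at line 8 remove [cdrxq,pwcs,jwo] add [gcr,tmkk] -> 11 lines: gqe wsllz voz nsrs tiko afpgr pew vivhv gcr tmkk cnstp
Hunk 2: at line 1 remove [voz] add [yjgn,hpbi,jan] -> 13 lines: gqe wsllz yjgn hpbi jan nsrs tiko afpgr pew vivhv gcr tmkk cnstp
Hunk 3: at line 5 remove [tiko] add [wmuz,kpn,eca] -> 15 lines: gqe wsllz yjgn hpbi jan nsrs wmuz kpn eca afpgr pew vivhv gcr tmkk cnstp
Hunk 4: at line 1 remove [wsllz,yjgn,hpbi] add [xzfbj,osij] -> 14 lines: gqe xzfbj osij jan nsrs wmuz kpn eca afpgr pew vivhv gcr tmkk cnstp
Hunk 5: at line 3 remove [nsrs,wmuz,kpn] add [xgvz,sdicn,zeu] -> 14 lines: gqe xzfbj osij jan xgvz sdicn zeu eca afpgr pew vivhv gcr tmkk cnstp
Hunk 6: at line 4 remove [xgvz,sdicn,zeu] add [gtlq] -> 12 lines: gqe xzfbj osij jan gtlq eca afpgr pew vivhv gcr tmkk cnstp
Final line 1: gqe

Answer: gqe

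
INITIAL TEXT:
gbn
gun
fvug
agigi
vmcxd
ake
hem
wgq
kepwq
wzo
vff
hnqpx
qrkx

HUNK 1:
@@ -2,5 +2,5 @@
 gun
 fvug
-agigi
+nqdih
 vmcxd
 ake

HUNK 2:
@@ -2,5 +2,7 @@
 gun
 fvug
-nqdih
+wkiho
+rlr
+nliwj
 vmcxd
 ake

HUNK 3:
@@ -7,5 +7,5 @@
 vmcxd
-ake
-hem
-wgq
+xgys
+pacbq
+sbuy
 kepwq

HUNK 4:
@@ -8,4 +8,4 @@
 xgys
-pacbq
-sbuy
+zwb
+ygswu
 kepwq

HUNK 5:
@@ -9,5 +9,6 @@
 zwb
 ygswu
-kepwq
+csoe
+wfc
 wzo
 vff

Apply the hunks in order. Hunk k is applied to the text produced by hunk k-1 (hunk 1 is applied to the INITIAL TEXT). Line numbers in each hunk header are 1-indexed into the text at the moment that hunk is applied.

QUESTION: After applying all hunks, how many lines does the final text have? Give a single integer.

Hunk 1: at line 2 remove [agigi] add [nqdih] -> 13 lines: gbn gun fvug nqdih vmcxd ake hem wgq kepwq wzo vff hnqpx qrkx
Hunk 2: at line 2 remove [nqdih] add [wkiho,rlr,nliwj] -> 15 lines: gbn gun fvug wkiho rlr nliwj vmcxd ake hem wgq kepwq wzo vff hnqpx qrkx
Hunk 3: at line 7 remove [ake,hem,wgq] add [xgys,pacbq,sbuy] -> 15 lines: gbn gun fvug wkiho rlr nliwj vmcxd xgys pacbq sbuy kepwq wzo vff hnqpx qrkx
Hunk 4: at line 8 remove [pacbq,sbuy] add [zwb,ygswu] -> 15 lines: gbn gun fvug wkiho rlr nliwj vmcxd xgys zwb ygswu kepwq wzo vff hnqpx qrkx
Hunk 5: at line 9 remove [kepwq] add [csoe,wfc] -> 16 lines: gbn gun fvug wkiho rlr nliwj vmcxd xgys zwb ygswu csoe wfc wzo vff hnqpx qrkx
Final line count: 16

Answer: 16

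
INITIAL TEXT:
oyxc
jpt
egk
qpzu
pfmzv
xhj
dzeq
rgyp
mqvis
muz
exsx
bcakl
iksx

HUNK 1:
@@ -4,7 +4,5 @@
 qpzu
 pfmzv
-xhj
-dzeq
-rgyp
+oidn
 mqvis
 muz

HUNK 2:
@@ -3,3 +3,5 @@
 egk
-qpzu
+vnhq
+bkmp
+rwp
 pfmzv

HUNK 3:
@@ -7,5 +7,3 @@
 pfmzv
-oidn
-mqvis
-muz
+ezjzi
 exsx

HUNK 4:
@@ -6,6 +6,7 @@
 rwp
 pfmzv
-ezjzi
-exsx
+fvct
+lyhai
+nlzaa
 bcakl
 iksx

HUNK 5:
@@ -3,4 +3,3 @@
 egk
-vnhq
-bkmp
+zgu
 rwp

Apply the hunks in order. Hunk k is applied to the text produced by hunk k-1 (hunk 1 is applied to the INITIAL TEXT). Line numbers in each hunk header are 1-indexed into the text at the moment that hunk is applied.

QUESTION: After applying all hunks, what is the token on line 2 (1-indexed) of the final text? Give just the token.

Hunk 1: at line 4 remove [xhj,dzeq,rgyp] add [oidn] -> 11 lines: oyxc jpt egk qpzu pfmzv oidn mqvis muz exsx bcakl iksx
Hunk 2: at line 3 remove [qpzu] add [vnhq,bkmp,rwp] -> 13 lines: oyxc jpt egk vnhq bkmp rwp pfmzv oidn mqvis muz exsx bcakl iksx
Hunk 3: at line 7 remove [oidn,mqvis,muz] add [ezjzi] -> 11 lines: oyxc jpt egk vnhq bkmp rwp pfmzv ezjzi exsx bcakl iksx
Hunk 4: at line 6 remove [ezjzi,exsx] add [fvct,lyhai,nlzaa] -> 12 lines: oyxc jpt egk vnhq bkmp rwp pfmzv fvct lyhai nlzaa bcakl iksx
Hunk 5: at line 3 remove [vnhq,bkmp] add [zgu] -> 11 lines: oyxc jpt egk zgu rwp pfmzv fvct lyhai nlzaa bcakl iksx
Final line 2: jpt

Answer: jpt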